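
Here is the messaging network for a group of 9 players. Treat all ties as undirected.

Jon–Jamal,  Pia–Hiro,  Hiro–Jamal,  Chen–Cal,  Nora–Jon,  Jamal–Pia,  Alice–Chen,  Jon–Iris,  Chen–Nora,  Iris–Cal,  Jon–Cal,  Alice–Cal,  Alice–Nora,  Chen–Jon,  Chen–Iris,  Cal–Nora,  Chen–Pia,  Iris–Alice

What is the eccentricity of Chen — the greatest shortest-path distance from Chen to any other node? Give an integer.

2

Distances from Chen: Alice:1, Cal:1, Hiro:2, Iris:1, Jamal:2, Jon:1, Nora:1, Pia:1.
The largest is 2 (to Jamal and Hiro), so the eccentricity of Chen is 2.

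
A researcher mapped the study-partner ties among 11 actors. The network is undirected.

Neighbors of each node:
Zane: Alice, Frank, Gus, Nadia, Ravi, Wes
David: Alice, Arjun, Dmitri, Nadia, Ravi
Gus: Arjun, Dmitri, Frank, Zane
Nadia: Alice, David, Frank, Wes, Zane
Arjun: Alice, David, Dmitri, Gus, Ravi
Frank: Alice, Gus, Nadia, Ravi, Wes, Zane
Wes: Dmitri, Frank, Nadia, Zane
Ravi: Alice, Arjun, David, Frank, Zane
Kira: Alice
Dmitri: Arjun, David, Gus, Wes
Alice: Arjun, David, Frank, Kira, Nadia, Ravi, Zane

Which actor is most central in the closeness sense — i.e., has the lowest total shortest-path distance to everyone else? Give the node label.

Alice

Farness (sum of distances to all others) for each node — Alice:13, Arjun:15, David:15, Dmitri:17, Frank:14, Gus:17, Kira:22, Nadia:15, Ravi:15, Wes:17, Zane:14.
The smallest farness is 13, for Alice, so Alice has the highest closeness.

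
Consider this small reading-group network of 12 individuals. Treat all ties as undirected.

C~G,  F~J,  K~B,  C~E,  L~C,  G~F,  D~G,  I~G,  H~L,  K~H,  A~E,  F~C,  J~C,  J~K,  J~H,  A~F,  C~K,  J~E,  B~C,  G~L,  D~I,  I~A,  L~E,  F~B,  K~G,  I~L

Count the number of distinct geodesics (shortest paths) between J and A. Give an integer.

2

The shortest distance is 2. The length-2 paths are: J–F–A; J–E–A.
That gives 2 distinct shortest paths.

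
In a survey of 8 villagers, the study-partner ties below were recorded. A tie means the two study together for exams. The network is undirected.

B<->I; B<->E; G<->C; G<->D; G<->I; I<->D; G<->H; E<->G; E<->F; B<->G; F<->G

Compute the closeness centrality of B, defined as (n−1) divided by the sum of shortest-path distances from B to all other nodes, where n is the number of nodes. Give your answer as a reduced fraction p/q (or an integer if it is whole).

Distances from B: C:2, D:2, E:1, F:2, G:1, H:2, I:1. Sum = 11.
n = 8, so closeness = 7/11.

7/11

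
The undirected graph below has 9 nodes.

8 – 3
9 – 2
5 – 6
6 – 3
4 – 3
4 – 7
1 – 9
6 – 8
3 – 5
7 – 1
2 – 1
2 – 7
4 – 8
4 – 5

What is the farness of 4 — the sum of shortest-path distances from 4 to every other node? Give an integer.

13

Distances from 4: 1:2, 2:2, 3:1, 5:1, 6:2, 7:1, 8:1, 9:3.
Sum = 2 + 2 + 1 + 1 + 2 + 1 + 1 + 3 = 13.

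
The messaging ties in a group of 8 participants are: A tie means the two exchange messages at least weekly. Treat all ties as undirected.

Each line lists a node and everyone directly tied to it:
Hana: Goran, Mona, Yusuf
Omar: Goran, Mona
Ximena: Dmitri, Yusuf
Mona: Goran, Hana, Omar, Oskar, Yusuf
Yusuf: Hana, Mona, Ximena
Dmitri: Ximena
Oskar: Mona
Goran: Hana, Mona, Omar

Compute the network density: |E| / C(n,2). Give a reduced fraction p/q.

5/14

There are 10 edges and 8 nodes, so the maximum possible is C(8,2) = 28.
Density = 10/28 = 5/14.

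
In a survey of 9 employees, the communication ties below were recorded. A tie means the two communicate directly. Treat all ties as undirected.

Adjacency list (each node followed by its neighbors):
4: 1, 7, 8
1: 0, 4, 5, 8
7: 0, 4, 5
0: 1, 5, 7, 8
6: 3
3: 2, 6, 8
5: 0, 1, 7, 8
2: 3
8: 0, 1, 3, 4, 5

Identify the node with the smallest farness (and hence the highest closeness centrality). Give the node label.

Farness (sum of distances to all others) for each node — 0:14, 1:14, 2:21, 3:14, 4:15, 5:14, 6:21, 7:18, 8:11.
The smallest farness is 11, for 8, so 8 has the highest closeness.

8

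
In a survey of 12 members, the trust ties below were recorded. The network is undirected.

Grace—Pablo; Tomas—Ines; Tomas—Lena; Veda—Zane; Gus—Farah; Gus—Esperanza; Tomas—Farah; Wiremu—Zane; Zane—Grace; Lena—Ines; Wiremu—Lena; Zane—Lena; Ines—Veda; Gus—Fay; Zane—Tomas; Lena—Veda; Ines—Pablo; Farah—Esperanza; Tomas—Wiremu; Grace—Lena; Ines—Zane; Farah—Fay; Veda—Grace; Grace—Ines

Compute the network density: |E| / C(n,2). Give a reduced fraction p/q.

There are 24 edges and 12 nodes, so the maximum possible is C(12,2) = 66.
Density = 24/66 = 4/11.

4/11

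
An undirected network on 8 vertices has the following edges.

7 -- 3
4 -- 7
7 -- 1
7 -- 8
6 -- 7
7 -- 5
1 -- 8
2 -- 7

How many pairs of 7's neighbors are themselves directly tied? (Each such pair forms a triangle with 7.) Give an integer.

1

7's neighbors: 1, 2, 3, 4, 5, 6, and 8.
Neighbor pairs that are themselves tied: 7–1–8. Each forms one triangle with 7, for 1 in total.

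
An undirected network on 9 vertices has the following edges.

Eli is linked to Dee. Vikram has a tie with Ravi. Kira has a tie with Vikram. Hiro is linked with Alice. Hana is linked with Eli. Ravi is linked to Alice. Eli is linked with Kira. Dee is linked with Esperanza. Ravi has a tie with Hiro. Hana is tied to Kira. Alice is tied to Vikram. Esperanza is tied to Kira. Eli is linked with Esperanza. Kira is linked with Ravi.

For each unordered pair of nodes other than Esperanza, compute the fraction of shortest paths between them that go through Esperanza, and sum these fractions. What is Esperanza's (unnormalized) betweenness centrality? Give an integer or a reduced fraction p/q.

Pairs whose geodesics pass through Esperanza — Kira–Dee: 1/2; Dee–Vikram: 1/2; Dee–Alice: 2/4; Dee–Hiro: 1/2; Dee–Ravi: 1/2.
All other pairs contribute 0.
Summing the contributions gives betweenness(Esperanza) = 5/2.

5/2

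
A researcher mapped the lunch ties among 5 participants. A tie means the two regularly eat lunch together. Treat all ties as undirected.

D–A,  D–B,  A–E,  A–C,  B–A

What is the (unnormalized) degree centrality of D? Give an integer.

2

D is directly tied to A and B. That is 2 neighbors, so the degree of D is 2.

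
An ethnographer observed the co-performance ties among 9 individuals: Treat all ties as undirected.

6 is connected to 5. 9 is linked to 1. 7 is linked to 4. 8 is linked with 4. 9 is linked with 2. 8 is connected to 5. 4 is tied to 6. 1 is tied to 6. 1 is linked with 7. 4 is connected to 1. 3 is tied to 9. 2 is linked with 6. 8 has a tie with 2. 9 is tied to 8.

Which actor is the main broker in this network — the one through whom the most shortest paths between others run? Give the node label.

9

Unnormalized betweenness of each node: 1:16/3, 2:4/3, 3:0, 4:7/2, 5:1/3, 6:25/6, 7:0, 8:61/12, 9:33/4.
9 has the largest value, 33/4, making it the main broker — the node through which the most shortest paths run.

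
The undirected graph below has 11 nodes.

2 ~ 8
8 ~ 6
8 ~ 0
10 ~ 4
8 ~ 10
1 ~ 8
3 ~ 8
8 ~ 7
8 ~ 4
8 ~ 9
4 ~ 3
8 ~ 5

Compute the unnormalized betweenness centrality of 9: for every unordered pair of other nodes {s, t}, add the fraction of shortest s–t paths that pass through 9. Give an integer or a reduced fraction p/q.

0

No shortest path between any pair of other nodes passes through 9.
Summing the contributions gives betweenness(9) = 0.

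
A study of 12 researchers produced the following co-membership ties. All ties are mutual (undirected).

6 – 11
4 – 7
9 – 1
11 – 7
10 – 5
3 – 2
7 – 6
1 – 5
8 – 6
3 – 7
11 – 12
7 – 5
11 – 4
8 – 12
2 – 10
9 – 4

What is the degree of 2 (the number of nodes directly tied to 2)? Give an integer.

2

2 is directly tied to 3 and 10. That is 2 neighbors, so the degree of 2 is 2.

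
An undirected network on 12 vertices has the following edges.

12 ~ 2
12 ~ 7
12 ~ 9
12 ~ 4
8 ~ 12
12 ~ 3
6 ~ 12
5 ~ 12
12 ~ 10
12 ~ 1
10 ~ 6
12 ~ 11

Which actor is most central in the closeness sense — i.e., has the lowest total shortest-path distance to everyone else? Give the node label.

12

Farness (sum of distances to all others) for each node — 1:21, 2:21, 3:21, 4:21, 5:21, 6:20, 7:21, 8:21, 9:21, 10:20, 11:21, 12:11.
The smallest farness is 11, for 12, so 12 has the highest closeness.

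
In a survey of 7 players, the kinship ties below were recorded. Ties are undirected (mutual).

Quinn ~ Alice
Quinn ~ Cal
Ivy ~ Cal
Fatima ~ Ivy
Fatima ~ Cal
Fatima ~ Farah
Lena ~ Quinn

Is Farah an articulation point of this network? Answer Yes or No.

Even without Farah, every remaining node can still reach every other (the residual graph is connected), so Farah is not a cut vertex.

No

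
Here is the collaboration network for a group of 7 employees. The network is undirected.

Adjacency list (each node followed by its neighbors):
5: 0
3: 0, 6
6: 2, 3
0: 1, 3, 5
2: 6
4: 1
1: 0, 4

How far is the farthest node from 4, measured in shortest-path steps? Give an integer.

Distances from 4: 0:2, 1:1, 2:5, 3:3, 5:3, 6:4.
The largest is 5 (to 2), so the eccentricity of 4 is 5.

5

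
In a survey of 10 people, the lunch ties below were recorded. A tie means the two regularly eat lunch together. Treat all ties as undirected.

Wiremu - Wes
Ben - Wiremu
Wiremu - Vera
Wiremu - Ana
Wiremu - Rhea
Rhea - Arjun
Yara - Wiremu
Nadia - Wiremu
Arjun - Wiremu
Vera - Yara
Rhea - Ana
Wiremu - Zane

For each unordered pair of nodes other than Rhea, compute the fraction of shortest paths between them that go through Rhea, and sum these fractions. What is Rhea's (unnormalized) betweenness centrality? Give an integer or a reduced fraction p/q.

1/2

Pairs whose geodesics pass through Rhea — Arjun–Ana: 1/2.
All other pairs contribute 0.
Summing the contributions gives betweenness(Rhea) = 1/2.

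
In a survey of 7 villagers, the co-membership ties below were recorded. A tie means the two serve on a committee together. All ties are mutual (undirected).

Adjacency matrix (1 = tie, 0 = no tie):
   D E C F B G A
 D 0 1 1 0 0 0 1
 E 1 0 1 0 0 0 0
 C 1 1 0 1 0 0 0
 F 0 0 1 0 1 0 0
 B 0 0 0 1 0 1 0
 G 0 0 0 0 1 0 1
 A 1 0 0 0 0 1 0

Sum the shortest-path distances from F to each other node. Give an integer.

11

Distances from F: A:3, B:1, C:1, D:2, E:2, G:2.
Sum = 3 + 1 + 1 + 2 + 2 + 2 = 11.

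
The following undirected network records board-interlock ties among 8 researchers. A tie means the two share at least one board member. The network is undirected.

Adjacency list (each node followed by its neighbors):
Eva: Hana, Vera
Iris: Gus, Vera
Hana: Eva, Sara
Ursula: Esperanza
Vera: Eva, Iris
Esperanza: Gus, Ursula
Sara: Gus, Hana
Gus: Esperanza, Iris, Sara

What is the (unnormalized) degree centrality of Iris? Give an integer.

Iris is directly tied to Gus and Vera. That is 2 neighbors, so the degree of Iris is 2.

2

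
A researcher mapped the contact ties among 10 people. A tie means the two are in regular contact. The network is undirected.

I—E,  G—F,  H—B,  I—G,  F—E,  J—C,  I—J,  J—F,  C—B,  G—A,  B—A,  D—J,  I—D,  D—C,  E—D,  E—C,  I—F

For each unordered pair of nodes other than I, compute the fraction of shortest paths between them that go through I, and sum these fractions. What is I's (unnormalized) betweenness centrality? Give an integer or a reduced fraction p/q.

Pairs whose geodesics pass through I — F–D: 1/3; E–J: 1/4; E–G: 1/2; E–A: 1/3; J–G: 1/2; J–A: 1/3; C–G: 3/6; G–D: 1; D–A: 1/2.
All other pairs contribute 0.
Summing the contributions gives betweenness(I) = 17/4.

17/4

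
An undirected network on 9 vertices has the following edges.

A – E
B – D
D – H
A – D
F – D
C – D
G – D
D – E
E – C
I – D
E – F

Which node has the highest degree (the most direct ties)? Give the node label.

D

Degrees — A:2, B:1, C:2, D:8, E:4, F:2, G:1, H:1, I:1.
The maximum is 8, attained only by D.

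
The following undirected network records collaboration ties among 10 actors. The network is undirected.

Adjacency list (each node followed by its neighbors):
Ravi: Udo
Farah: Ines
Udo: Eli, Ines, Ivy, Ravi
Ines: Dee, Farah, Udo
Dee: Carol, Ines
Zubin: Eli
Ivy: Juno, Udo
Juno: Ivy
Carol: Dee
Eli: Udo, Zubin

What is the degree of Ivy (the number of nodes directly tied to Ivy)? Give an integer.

2

Ivy is directly tied to Juno and Udo. That is 2 neighbors, so the degree of Ivy is 2.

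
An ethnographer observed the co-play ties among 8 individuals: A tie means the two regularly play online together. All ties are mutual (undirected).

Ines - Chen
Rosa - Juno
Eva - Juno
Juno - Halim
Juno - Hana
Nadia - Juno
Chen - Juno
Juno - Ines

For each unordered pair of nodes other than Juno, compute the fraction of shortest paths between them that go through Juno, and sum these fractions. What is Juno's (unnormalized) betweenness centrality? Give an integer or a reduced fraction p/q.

20

Pairs whose geodesics pass through Juno — Nadia–Eva: 1; Nadia–Hana: 1; Nadia–Ines: 1; Nadia–Halim: 1; Nadia–Chen: 1; Nadia–Rosa: 1; Eva–Hana: 1; Eva–Ines: 1; Eva–Halim: 1; Eva–Chen: 1; Eva–Rosa: 1; Hana–Ines: 1; Hana–Halim: 1; Hana–Chen: 1 … (+6 more pairs).
All other pairs contribute 0.
Summing the contributions gives betweenness(Juno) = 20.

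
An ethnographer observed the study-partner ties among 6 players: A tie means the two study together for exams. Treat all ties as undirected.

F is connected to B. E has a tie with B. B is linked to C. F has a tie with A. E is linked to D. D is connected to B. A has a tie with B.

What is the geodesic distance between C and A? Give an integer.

One shortest route is C – B – A, which uses 2 edges, and C and A are not directly tied, so nothing shorter exists. So d(C,A) = 2.

2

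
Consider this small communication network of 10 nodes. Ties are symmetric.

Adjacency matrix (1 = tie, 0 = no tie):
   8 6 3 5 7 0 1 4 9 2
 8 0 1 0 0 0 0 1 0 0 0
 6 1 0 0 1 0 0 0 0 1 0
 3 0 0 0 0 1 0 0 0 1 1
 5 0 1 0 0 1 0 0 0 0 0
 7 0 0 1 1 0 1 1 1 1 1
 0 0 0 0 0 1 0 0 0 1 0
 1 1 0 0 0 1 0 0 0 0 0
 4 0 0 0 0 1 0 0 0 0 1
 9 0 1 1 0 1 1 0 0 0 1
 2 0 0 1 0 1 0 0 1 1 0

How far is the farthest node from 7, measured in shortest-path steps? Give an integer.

Distances from 7: 0:1, 1:1, 2:1, 3:1, 4:1, 5:1, 6:2, 8:2, 9:1.
The largest is 2 (to 6 and 8), so the eccentricity of 7 is 2.

2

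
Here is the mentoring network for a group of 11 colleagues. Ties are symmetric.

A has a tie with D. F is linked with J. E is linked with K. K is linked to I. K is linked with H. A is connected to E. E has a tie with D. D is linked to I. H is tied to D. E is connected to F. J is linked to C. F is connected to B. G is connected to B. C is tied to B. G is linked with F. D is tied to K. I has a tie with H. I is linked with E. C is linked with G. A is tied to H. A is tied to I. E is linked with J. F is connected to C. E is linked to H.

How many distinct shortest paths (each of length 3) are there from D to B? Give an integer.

The shortest distance is 3, and the only length-3 path is D–E–F–B. So there is exactly 1 shortest path.

1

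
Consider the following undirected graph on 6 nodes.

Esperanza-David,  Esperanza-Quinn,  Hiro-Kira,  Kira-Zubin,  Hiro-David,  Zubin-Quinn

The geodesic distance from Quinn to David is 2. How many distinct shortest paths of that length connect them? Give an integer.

1

The shortest distance is 2, and the only length-2 path is Quinn–Esperanza–David. So there is exactly 1 shortest path.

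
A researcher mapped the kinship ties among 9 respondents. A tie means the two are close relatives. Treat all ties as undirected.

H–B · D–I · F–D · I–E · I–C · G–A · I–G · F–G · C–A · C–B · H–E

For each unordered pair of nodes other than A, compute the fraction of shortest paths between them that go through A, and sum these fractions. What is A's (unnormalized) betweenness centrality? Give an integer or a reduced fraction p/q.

Pairs whose geodesics pass through A — G–B: 1/2; G–C: 1/2; F–B: 1/3; F–C: 1/3.
All other pairs contribute 0.
Summing the contributions gives betweenness(A) = 5/3.

5/3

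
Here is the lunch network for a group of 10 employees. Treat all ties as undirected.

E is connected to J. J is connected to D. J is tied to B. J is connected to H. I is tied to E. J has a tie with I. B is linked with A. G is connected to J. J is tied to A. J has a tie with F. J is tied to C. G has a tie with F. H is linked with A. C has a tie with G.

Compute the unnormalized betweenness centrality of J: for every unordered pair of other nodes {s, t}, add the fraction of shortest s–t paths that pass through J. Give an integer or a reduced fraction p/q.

Pairs whose geodesics pass through J — A–E: 1; A–I: 1; A–F: 1; A–D: 1; A–G: 1; A–C: 1; H–E: 1; H–I: 1; H–F: 1; H–B: 1/2; H–D: 1; H–G: 1; H–C: 1; E–F: 1 … (+17 more pairs).
All other pairs contribute 0.
Summing the contributions gives betweenness(J) = 30.

30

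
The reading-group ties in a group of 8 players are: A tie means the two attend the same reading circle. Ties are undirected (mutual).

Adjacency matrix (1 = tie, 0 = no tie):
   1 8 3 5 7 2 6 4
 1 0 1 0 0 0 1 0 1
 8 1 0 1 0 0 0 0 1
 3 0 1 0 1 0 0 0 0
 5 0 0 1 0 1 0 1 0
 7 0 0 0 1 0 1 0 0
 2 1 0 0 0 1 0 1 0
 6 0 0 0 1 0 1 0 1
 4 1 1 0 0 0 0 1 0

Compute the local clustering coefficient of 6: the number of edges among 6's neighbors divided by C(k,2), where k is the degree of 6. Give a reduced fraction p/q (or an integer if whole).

0

6's neighbors: 2, 4, and 5 (k = 3).
Possible neighbor pairs: C(3,2) = 3. Edges among them: none → e = 0.
Clustering(6) = 0/3 = 0.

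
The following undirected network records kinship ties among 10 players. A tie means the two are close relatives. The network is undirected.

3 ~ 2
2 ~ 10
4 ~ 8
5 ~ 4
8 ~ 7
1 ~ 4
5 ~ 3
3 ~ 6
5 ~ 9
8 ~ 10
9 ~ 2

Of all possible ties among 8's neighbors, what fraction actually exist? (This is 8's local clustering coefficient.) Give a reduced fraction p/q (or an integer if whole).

8's neighbors: 4, 7, and 10 (k = 3).
Possible neighbor pairs: C(3,2) = 3. Edges among them: none → e = 0.
Clustering(8) = 0/3 = 0.

0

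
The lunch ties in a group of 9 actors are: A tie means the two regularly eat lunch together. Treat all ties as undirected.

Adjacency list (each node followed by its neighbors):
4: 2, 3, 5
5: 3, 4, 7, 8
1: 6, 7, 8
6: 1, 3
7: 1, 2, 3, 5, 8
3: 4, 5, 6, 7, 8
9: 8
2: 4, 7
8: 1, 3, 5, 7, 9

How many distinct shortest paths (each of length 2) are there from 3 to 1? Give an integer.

3

The shortest distance is 2. The length-2 paths are: 3–6–1; 3–8–1; 3–7–1.
That gives 3 distinct shortest paths.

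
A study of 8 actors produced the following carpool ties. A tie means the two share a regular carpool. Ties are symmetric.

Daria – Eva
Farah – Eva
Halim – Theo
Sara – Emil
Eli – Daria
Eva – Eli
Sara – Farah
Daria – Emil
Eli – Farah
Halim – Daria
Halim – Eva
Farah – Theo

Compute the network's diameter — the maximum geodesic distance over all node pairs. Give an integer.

Eccentricity of each node (its greatest distance to any other): Daria:2, Eli:2, Emil:3, Eva:2, Farah:2, Halim:3, Sara:3, Theo:3.
The maximum eccentricity is 3, realized for instance by the pair Halim–Sara via Halim – Theo – Farah – Sara. So the diameter is 3.

3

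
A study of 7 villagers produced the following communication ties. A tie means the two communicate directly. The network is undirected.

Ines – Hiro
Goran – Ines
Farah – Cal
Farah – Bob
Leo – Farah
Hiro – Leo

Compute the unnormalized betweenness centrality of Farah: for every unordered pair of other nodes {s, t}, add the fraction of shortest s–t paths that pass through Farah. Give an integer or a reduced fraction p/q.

Pairs whose geodesics pass through Farah — Bob–Cal: 1; Bob–Ines: 1; Bob–Goran: 1; Bob–Leo: 1; Bob–Hiro: 1; Cal–Ines: 1; Cal–Goran: 1; Cal–Leo: 1; Cal–Hiro: 1.
All other pairs contribute 0.
Summing the contributions gives betweenness(Farah) = 9.

9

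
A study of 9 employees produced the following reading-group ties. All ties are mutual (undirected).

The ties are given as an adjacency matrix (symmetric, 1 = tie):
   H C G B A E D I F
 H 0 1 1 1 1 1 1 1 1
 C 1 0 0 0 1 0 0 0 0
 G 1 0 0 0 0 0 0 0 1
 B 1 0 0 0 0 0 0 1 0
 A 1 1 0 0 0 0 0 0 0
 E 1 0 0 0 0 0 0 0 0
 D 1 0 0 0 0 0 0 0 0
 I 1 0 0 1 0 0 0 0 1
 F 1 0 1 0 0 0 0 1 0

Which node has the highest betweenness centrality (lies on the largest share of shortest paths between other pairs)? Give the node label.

H

Unnormalized betweenness of each node: A:0, B:0, C:0, D:0, E:0, F:1/2, G:0, H:23, I:1/2.
H has the largest value, 23, making it the main broker — the node through which the most shortest paths run.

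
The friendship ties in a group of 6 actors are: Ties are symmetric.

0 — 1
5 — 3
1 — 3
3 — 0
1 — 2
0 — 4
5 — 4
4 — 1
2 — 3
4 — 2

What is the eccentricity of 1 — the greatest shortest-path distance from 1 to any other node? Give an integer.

Distances from 1: 0:1, 2:1, 3:1, 4:1, 5:2.
The largest is 2 (to 5), so the eccentricity of 1 is 2.

2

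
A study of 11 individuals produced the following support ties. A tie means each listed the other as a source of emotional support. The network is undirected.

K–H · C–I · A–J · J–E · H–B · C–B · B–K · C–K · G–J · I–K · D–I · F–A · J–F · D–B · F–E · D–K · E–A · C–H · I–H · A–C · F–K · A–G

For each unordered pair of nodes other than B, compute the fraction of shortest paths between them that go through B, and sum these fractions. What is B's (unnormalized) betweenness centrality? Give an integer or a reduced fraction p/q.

Pairs whose geodesics pass through B — D–H: 1/3; D–C: 1/3; D–G: 1/5; D–A: 1/4.
All other pairs contribute 0.
Summing the contributions gives betweenness(B) = 67/60.

67/60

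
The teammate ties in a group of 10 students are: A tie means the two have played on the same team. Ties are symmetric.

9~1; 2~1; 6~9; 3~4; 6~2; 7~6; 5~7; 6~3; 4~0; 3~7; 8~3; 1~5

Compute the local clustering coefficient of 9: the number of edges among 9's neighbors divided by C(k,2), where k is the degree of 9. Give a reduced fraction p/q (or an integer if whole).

0

9's neighbors: 1 and 6 (k = 2).
Possible neighbor pairs: C(2,2) = 1. Edges among them: none → e = 0.
Clustering(9) = 0/1.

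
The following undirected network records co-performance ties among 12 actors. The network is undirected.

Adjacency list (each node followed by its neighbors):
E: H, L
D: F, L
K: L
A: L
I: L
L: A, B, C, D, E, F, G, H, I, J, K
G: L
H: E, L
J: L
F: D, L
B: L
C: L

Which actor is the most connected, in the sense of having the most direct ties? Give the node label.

Degrees — A:1, B:1, C:1, D:2, E:2, F:2, G:1, H:2, I:1, J:1, K:1, L:11.
The maximum is 11, attained only by L.

L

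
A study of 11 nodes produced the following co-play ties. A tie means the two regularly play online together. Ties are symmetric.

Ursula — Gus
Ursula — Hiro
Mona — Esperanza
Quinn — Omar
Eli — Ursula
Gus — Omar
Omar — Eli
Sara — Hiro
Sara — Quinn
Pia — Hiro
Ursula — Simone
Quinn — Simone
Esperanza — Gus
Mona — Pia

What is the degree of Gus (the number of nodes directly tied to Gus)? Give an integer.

3

Gus is directly tied to Esperanza, Omar, and Ursula. That is 3 neighbors, so the degree of Gus is 3.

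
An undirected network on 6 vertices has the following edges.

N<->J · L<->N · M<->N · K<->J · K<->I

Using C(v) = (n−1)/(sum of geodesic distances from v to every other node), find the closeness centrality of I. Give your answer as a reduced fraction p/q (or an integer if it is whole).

Distances from I: J:2, K:1, L:4, M:4, N:3. Sum = 14.
n = 6, so closeness = 5/14.

5/14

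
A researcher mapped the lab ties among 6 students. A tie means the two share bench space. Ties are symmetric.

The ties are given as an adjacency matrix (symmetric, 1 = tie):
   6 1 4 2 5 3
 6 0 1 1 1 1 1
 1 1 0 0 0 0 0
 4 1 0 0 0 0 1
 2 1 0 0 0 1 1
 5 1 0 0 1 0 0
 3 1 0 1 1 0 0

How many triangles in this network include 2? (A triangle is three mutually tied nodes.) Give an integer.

2's neighbors: 3, 5, and 6.
Neighbor pairs that are themselves tied: 2–3–6; 2–5–6. Each forms one triangle with 2, for 2 in total.

2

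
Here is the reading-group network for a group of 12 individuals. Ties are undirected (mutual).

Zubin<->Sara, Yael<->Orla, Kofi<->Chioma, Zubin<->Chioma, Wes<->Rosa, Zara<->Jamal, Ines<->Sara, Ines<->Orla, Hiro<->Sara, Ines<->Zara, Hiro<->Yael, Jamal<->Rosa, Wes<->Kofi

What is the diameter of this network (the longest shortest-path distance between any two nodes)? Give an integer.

6

Eccentricity of each node (its greatest distance to any other): Chioma:4, Hiro:5, Ines:4, Jamal:4, Kofi:5, Orla:5, Rosa:5, Sara:4, Wes:6, Yael:6, Zara:4, Zubin:4.
The maximum eccentricity is 6, realized for instance by the pair Wes–Yael via Wes – Rosa – Jamal – Zara – Ines – Orla – Yael. So the diameter is 6.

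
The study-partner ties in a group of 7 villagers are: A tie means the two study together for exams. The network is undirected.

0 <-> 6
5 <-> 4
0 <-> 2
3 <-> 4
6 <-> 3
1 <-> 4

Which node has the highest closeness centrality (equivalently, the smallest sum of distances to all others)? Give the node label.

3

Farness (sum of distances to all others) for each node — 0:15, 1:17, 2:20, 3:11, 4:12, 5:17, 6:12.
The smallest farness is 11, for 3, so 3 has the highest closeness.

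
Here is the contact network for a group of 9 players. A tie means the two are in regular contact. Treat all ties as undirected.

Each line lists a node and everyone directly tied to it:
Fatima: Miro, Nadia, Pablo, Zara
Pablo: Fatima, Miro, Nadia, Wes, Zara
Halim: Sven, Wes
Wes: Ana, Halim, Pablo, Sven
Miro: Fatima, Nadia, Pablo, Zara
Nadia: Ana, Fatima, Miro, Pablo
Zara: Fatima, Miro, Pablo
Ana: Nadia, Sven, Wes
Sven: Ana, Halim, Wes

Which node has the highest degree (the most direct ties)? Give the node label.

Degrees — Ana:3, Fatima:4, Halim:2, Miro:4, Nadia:4, Pablo:5, Sven:3, Wes:4, Zara:3.
The maximum is 5, attained only by Pablo.

Pablo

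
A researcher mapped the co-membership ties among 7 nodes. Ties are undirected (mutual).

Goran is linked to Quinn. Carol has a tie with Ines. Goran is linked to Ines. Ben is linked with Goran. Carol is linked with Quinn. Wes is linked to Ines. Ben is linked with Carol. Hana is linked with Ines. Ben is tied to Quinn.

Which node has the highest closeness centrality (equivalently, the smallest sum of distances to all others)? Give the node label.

Farness (sum of distances to all others) for each node — Ben:11, Carol:9, Goran:9, Hana:13, Ines:8, Quinn:11, Wes:13.
The smallest farness is 8, for Ines, so Ines has the highest closeness.

Ines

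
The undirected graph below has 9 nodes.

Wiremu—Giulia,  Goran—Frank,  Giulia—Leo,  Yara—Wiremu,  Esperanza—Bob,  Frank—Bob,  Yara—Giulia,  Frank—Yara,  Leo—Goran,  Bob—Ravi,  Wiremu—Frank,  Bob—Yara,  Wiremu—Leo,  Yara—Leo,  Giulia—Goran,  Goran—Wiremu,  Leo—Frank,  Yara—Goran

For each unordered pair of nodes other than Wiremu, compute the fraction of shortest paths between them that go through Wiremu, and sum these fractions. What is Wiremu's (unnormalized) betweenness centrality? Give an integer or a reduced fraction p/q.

1/4

Pairs whose geodesics pass through Wiremu — Giulia–Frank: 1/4.
All other pairs contribute 0.
Summing the contributions gives betweenness(Wiremu) = 1/4.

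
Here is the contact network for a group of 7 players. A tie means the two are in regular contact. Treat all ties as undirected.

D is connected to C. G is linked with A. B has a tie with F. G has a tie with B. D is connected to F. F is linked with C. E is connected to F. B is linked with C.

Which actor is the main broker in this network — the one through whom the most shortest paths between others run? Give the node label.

Unnormalized betweenness of each node: A:0, B:8, C:3/2, D:0, E:0, F:13/2, G:5.
B has the largest value, 8, making it the main broker — the node through which the most shortest paths run.

B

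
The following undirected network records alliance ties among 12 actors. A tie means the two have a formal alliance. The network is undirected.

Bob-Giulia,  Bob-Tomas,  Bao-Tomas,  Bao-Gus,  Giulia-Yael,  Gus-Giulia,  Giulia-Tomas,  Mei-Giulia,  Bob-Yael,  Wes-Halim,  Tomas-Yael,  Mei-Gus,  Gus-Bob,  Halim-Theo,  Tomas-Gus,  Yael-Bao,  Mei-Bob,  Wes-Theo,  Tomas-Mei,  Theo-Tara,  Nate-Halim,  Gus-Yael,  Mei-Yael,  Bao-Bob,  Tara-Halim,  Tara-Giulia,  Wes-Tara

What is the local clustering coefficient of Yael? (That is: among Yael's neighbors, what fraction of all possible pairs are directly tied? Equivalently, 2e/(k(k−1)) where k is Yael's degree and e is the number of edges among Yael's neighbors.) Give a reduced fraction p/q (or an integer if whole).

13/15

Yael's neighbors: Bao, Bob, Giulia, Gus, Mei, and Tomas (k = 6).
Possible neighbor pairs: C(6,2) = 15. Edges among them: Bao–Bob, Bao–Gus, Bao–Tomas, Bob–Giulia, Bob–Gus, Bob–Mei, Bob–Tomas, Giulia–Gus, Giulia–Mei, Giulia–Tomas, Gus–Mei, Gus–Tomas, Mei–Tomas → e = 13.
Clustering(Yael) = 13/15.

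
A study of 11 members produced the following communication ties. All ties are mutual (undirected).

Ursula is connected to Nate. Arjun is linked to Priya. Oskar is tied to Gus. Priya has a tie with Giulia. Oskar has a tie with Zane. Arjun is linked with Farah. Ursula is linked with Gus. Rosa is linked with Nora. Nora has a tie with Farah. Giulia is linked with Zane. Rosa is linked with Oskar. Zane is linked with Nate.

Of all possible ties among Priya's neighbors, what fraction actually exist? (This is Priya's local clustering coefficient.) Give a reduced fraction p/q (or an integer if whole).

Priya's neighbors: Arjun and Giulia (k = 2).
Possible neighbor pairs: C(2,2) = 1. Edges among them: none → e = 0.
Clustering(Priya) = 0/1.

0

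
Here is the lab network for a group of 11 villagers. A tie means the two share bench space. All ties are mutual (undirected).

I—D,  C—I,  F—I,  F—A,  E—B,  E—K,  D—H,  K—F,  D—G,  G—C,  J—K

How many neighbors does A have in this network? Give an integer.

A is directly tied to F. That is 1 neighbor, so the degree of A is 1.

1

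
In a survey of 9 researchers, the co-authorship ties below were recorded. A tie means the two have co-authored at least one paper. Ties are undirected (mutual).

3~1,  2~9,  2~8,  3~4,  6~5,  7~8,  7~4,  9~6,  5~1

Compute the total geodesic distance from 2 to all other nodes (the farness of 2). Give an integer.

Distances from 2: 1:4, 3:4, 4:3, 5:3, 6:2, 7:2, 8:1, 9:1.
Sum = 4 + 4 + 3 + 3 + 2 + 2 + 1 + 1 = 20.

20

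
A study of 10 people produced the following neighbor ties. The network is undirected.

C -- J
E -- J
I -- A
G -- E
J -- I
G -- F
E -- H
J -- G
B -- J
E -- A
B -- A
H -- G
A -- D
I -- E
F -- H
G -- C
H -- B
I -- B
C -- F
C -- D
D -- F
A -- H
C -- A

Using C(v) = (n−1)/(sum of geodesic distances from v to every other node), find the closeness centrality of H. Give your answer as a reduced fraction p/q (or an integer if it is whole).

Distances from H: A:1, B:1, C:2, D:2, E:1, F:1, G:1, I:2, J:2. Sum = 13.
n = 10, so closeness = 9/13.

9/13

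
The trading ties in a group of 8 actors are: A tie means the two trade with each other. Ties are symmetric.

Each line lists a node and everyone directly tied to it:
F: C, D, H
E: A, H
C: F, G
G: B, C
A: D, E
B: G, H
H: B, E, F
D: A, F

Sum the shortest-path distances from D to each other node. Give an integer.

Distances from D: A:1, B:3, C:2, E:2, F:1, G:3, H:2.
Sum = 1 + 3 + 2 + 2 + 1 + 3 + 2 = 14.

14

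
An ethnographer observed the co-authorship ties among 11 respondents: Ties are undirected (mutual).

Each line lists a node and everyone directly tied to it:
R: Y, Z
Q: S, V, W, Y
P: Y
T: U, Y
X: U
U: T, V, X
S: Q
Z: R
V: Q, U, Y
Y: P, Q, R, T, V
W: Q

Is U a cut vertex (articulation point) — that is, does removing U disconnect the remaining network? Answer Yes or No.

Removing U leaves {X} with no path to {P, Q, R, S, T, V, W, Y, and Z}, so the network splits into 2 components. U is a cut vertex.

Yes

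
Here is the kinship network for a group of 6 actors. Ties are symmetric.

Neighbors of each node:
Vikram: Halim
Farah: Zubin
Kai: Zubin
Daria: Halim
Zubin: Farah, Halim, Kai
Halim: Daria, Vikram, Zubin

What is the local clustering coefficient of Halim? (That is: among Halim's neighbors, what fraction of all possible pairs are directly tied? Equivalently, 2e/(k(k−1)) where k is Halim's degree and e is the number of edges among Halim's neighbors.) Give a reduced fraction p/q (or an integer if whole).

Halim's neighbors: Daria, Vikram, and Zubin (k = 3).
Possible neighbor pairs: C(3,2) = 3. Edges among them: none → e = 0.
Clustering(Halim) = 0/3 = 0.

0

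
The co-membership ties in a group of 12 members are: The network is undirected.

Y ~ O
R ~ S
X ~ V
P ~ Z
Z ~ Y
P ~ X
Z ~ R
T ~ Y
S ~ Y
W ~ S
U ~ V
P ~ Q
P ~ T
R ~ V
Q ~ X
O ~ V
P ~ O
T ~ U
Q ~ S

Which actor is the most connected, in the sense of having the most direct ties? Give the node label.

Degrees — O:3, P:5, Q:3, R:3, S:4, T:3, U:2, V:4, W:1, X:3, Y:4, Z:3.
The maximum is 5, attained only by P.

P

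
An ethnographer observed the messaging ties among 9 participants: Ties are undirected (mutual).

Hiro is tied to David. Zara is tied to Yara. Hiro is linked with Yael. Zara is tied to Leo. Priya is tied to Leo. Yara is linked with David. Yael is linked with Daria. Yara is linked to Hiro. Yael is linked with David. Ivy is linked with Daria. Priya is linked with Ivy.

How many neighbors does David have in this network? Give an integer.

3

David is directly tied to Hiro, Yael, and Yara. That is 3 neighbors, so the degree of David is 3.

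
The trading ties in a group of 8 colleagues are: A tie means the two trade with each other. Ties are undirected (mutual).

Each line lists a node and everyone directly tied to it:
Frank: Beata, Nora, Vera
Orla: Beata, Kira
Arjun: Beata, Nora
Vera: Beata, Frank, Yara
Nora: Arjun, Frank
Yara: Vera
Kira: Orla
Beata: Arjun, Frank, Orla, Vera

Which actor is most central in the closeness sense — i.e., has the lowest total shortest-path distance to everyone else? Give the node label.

Farness (sum of distances to all others) for each node — Arjun:14, Beata:10, Frank:12, Kira:20, Nora:16, Orla:14, Vera:12, Yara:18.
The smallest farness is 10, for Beata, so Beata has the highest closeness.

Beata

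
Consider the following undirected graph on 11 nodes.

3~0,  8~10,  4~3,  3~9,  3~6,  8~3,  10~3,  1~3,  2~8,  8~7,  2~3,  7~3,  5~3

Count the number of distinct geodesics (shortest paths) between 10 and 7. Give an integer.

2

The shortest distance is 2. The length-2 paths are: 10–3–7; 10–8–7.
That gives 2 distinct shortest paths.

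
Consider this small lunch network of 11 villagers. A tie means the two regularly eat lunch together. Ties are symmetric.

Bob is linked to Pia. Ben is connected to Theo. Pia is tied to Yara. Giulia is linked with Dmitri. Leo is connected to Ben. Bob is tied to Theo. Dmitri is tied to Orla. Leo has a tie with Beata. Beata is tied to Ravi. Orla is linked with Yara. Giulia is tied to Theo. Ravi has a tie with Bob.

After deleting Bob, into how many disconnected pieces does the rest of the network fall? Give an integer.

Bob's neighbors (Pia, Ravi, and Theo) remain reachable from one another through other ties, so the rest of the network stays in one piece.

1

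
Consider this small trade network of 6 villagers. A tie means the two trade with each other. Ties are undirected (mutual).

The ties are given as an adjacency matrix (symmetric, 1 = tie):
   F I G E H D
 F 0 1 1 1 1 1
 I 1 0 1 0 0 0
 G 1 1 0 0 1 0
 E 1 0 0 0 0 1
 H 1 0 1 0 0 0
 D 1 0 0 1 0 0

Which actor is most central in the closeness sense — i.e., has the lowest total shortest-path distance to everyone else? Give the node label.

F

Farness (sum of distances to all others) for each node — D:8, E:8, F:5, G:7, H:8, I:8.
The smallest farness is 5, for F, so F has the highest closeness.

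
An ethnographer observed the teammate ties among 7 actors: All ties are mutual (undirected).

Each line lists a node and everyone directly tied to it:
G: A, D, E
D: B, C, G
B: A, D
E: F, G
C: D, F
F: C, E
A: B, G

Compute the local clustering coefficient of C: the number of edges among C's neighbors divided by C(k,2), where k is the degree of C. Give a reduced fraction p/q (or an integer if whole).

0

C's neighbors: D and F (k = 2).
Possible neighbor pairs: C(2,2) = 1. Edges among them: none → e = 0.
Clustering(C) = 0/1.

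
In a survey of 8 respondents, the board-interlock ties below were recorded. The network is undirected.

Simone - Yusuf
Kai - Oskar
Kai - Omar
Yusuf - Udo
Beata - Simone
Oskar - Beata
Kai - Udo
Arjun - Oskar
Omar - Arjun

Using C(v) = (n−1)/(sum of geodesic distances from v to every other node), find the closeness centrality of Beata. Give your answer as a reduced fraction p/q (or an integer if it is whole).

Distances from Beata: Arjun:2, Kai:2, Omar:3, Oskar:1, Simone:1, Udo:3, Yusuf:2. Sum = 14.
n = 8, so closeness = 7/14 = 1/2.

1/2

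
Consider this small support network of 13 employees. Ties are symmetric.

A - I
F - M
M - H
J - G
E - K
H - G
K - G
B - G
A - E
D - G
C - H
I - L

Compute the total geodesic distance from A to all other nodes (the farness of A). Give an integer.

41

Distances from A: B:4, C:5, D:4, E:1, F:6, G:3, H:4, I:1, J:4, K:2, L:2, M:5.
Sum = 4 + 5 + 4 + 1 + 6 + 3 + 4 + 1 + 4 + 2 + 2 + 5 = 41.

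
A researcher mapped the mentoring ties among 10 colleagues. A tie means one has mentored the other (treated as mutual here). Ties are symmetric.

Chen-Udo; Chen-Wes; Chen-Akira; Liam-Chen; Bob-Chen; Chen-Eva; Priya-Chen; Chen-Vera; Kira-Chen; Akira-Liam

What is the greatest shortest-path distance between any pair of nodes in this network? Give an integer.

2

Eccentricity of each node (its greatest distance to any other): Akira:2, Bob:2, Chen:1, Eva:2, Kira:2, Liam:2, Priya:2, Udo:2, Vera:2, Wes:2.
The maximum eccentricity is 2, realized for instance by the pair Wes–Priya via Wes – Chen – Priya. So the diameter is 2.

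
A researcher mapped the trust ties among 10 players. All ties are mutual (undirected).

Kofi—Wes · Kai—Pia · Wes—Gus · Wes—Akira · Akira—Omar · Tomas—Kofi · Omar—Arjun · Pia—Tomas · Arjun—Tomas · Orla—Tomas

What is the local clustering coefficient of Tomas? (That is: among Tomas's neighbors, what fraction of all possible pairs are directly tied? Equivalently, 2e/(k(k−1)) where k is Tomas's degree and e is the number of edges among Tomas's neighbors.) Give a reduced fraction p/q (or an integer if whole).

Tomas's neighbors: Arjun, Kofi, Orla, and Pia (k = 4).
Possible neighbor pairs: C(4,2) = 6. Edges among them: none → e = 0.
Clustering(Tomas) = 0/6 = 0.

0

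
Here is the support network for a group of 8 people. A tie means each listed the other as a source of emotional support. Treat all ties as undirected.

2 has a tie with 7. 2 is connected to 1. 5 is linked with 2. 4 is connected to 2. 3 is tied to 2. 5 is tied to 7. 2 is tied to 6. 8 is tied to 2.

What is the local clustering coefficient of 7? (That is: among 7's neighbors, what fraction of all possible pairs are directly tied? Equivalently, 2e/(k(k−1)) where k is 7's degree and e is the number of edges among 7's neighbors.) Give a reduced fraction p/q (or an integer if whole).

1

7's neighbors: 2 and 5 (k = 2).
Possible neighbor pairs: C(2,2) = 1. Edges among them: 2–5 → e = 1.
Clustering(7) = 1/1.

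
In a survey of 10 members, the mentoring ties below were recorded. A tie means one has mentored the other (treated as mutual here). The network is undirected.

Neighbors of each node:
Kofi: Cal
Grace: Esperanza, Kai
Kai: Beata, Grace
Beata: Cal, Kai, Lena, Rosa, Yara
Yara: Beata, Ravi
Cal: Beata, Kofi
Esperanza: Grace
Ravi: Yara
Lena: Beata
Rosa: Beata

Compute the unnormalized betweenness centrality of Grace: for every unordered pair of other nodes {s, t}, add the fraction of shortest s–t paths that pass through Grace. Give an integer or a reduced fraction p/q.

8

Pairs whose geodesics pass through Grace — Yara–Esperanza: 1; Rosa–Esperanza: 1; Cal–Esperanza: 1; Ravi–Esperanza: 1; Kai–Esperanza: 1; Lena–Esperanza: 1; Beata–Esperanza: 1; Esperanza–Kofi: 1.
All other pairs contribute 0.
Summing the contributions gives betweenness(Grace) = 8.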